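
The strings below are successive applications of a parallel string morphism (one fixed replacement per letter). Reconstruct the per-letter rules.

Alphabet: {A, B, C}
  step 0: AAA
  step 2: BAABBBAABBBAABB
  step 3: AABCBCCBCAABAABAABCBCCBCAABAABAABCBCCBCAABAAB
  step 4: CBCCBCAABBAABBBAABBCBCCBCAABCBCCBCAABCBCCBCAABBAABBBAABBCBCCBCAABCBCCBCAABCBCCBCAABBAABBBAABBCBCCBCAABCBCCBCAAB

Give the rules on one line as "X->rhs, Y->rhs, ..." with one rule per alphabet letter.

A->CBC, B->AAB, C->B

  step 3 ⇒ step 4: AABCBCCBCAABAABAABCBCCBCAABAABAABCBCCBCAABAAB ⇒ CBC·CBC·AAB·B·AAB·B·B·AAB·B·CBC·CBC·AAB·CBC·CBC·AAB·CBC·CBC·AAB·B·AAB·B·B·AAB·B·CBC·CBC·AAB·CBC·CBC·AAB·CBC·CBC·AAB·B·AAB·B·B·AAB·B·CBC·CBC·AAB·CBC·CBC·AAB
    A ↦ CBC
    B ↦ AAB
    C ↦ B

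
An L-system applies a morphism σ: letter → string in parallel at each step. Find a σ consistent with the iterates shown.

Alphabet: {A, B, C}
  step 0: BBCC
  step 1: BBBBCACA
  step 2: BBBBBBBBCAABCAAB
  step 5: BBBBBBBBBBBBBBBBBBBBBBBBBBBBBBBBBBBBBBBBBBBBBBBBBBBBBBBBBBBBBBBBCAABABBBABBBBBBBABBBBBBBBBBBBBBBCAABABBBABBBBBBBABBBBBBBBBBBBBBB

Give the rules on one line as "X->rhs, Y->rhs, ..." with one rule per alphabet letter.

  step 1 ⇒ step 2: BBBBCACA ⇒ BB·BB·BB·BB·CA·AB·CA·AB
    A ↦ AB
    B ↦ BB
    C ↦ CA

A->AB, B->BB, C->CA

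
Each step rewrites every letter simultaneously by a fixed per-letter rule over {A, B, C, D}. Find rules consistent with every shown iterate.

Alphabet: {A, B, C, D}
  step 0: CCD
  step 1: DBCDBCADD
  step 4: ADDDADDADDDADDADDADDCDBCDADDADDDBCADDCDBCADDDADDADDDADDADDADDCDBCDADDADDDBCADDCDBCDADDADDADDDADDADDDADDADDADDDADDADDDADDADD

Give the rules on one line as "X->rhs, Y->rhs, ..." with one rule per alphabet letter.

A->D, B->C, C->DBC, D->ADD

  step 0 ⇒ step 1: CCD ⇒ DBC·DBC·ADD
    C ↦ DBC
    D ↦ ADD
    A ↦ D  (constrained at step 1)
    B ↦ C  (constrained at step 1)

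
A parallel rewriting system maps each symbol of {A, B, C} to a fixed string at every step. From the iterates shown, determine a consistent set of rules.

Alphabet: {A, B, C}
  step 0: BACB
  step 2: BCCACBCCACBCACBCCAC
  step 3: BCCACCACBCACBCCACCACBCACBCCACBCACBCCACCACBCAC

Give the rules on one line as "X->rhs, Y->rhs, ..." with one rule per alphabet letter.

A->B, B->BC, C->CAC

  step 2 ⇒ step 3: BCCACBCCACBCACBCCAC ⇒ BC·CAC·CAC·B·CAC·BC·CAC·CAC·B·CAC·BC·CAC·B·CAC·BC·CAC·CAC·B·CAC
    A ↦ B
    B ↦ BC
    C ↦ CAC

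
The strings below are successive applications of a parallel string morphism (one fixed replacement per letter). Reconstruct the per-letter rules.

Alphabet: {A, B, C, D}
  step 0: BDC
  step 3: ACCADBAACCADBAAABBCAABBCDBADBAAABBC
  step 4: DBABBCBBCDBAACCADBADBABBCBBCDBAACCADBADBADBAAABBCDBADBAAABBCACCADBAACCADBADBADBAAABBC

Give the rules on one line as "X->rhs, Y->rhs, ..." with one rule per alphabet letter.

  step 3 ⇒ step 4: ACCADBAACCADBAAABBCAABBCDBADBAAABBC ⇒ DBA·BBC·BBC·DBA·ACC·A·DBA·DBA·BBC·BBC·DBA·ACC·A·DBA·DBA·DBA·A·A·BBC·DBA·DBA·A·A·BBC·ACC·A·DBA·ACC·A·DBA·DBA·DBA·A·A·BBC
    A ↦ DBA
    B ↦ A
    C ↦ BBC
    D ↦ ACC

A->DBA, B->A, C->BBC, D->ACC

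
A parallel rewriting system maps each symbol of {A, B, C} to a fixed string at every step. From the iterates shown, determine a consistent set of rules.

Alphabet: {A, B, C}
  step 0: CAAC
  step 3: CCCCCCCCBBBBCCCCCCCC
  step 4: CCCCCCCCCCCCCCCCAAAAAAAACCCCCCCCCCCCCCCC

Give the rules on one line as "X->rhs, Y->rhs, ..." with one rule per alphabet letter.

  step 3 ⇒ step 4: CCCCCCCCBBBBCCCCCCCC ⇒ CC·CC·CC·CC·CC·CC·CC·CC·AA·AA·AA·AA·CC·CC·CC·CC·CC·CC·CC·CC
    B ↦ AA
    C ↦ CC
    A ↦ B  (constrained at step 0)

A->B, B->AA, C->CC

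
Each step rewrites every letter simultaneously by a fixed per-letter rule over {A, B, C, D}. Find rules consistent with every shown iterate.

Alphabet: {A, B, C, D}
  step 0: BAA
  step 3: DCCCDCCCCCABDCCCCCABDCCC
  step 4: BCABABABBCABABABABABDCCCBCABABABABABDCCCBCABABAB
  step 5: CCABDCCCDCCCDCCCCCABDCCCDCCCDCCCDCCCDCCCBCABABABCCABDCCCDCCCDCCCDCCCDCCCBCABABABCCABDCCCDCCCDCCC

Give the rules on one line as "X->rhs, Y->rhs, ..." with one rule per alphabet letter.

A->DC, B->CC, C->AB, D->BC

  step 4 ⇒ step 5: BCABABABBCABABABABABDCCCBCABABABABABDCCCBCABABAB ⇒ CC·AB·DC·CC·DC·CC·DC·CC·CC·AB·DC·CC·DC·CC·DC·CC·DC·CC·DC·CC·BC·AB·AB·AB·CC·AB·DC·CC·DC·CC·DC·CC·DC·CC·DC·CC·BC·AB·AB·AB·CC·AB·DC·CC·DC·CC·DC·CC
    A ↦ DC
    B ↦ CC
    C ↦ AB
    D ↦ BC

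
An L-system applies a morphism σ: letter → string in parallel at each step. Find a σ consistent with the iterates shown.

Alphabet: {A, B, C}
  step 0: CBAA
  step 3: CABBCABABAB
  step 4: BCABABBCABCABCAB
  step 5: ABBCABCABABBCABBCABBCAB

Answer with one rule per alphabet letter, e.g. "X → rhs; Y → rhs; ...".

A->C, B->AB, C->B

  step 4 ⇒ step 5: BCABABBCABCABCAB ⇒ AB·B·C·AB·C·AB·AB·B·C·AB·B·C·AB·B·C·AB
    A ↦ C
    B ↦ AB
    C ↦ B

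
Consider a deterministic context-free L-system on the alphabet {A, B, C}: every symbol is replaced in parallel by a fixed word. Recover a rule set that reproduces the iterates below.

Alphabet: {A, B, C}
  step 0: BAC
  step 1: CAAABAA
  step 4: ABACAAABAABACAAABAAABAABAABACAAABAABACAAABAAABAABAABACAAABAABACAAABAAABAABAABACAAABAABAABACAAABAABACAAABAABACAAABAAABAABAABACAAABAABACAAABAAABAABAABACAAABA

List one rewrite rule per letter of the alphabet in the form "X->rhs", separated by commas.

A->ABA, B->CAA, C->A

  step 0 ⇒ step 1: BAC ⇒ CAA·ABA·A
    A ↦ ABA
    B ↦ CAA
    C ↦ A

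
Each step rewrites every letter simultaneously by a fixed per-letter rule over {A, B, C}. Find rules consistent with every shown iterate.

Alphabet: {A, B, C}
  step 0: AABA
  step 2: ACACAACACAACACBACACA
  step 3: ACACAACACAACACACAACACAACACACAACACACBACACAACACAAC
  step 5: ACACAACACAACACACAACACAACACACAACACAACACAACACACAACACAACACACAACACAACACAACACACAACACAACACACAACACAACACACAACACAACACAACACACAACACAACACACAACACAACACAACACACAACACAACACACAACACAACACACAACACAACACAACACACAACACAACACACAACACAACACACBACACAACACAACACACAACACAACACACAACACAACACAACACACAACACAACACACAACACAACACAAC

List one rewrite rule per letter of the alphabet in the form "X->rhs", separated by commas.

  step 2 ⇒ step 3: ACACAACACAACACBACACA ⇒ AC·ACA·AC·ACA·AC·AC·ACA·AC·ACA·AC·AC·ACA·AC·ACA·CB·AC·ACA·AC·ACA·AC
    A ↦ AC
    B ↦ CB
    C ↦ ACA

A->AC, B->CB, C->ACA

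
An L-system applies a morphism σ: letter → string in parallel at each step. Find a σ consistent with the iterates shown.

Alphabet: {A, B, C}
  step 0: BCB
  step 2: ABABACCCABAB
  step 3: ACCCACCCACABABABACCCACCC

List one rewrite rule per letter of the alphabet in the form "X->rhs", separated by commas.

  step 2 ⇒ step 3: ABABACCCABAB ⇒ AC·CC·AC·CC·AC·AB·AB·AB·AC·CC·AC·CC
    A ↦ AC
    B ↦ CC
    C ↦ AB

A->AC, B->CC, C->AB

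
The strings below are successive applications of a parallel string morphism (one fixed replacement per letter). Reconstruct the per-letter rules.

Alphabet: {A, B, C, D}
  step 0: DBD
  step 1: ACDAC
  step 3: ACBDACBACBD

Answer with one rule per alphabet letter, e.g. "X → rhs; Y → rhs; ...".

A->AC, B->D, C->B, D->AC

  step 0 ⇒ step 1: DBD ⇒ AC·D·AC
    B ↦ D
    D ↦ AC
    A ↦ AC  (constrained at step 1)
    C ↦ B  (constrained at step 1)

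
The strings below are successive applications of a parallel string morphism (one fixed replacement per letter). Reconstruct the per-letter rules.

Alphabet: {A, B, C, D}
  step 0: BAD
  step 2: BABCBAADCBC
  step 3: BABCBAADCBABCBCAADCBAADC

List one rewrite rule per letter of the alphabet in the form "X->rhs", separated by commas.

A->BC, B->BA, C->ADC, D->A

  step 2 ⇒ step 3: BABCBAADCBC ⇒ BA·BC·BA·ADC·BA·BC·BC·A·ADC·BA·ADC
    A ↦ BC
    B ↦ BA
    C ↦ ADC
    D ↦ A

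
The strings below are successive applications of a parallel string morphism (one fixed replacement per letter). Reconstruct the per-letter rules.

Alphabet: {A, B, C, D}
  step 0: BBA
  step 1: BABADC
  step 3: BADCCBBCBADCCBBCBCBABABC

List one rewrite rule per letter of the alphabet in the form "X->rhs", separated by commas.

  step 0 ⇒ step 1: BBA ⇒ BA·BA·DC
    A ↦ DC
    B ↦ BA
    C ↦ BC  (constrained at step 1)
    D ↦ CB  (constrained at step 1)

A->DC, B->BA, C->BC, D->CB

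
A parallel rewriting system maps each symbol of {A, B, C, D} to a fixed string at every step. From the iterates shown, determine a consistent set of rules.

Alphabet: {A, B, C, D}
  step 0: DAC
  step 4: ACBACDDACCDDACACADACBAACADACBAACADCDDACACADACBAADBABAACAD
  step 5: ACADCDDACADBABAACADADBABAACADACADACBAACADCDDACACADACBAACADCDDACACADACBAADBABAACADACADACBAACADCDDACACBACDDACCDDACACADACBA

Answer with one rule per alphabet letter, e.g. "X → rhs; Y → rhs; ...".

  step 4 ⇒ step 5: ACBACDDACCDDACACADACBAACADACBAACADCDDACACADACBAADBABAACAD ⇒ AC·AD·CDD·AC·AD·BA·BA·AC·AD·AD·BA·BA·AC·AD·AC·AD·AC·BA·AC·AD·CDD·AC·AC·AD·AC·BA·AC·AD·CDD·AC·AC·AD·AC·BA·AD·BA·BA·AC·AD·AC·AD·AC·BA·AC·AD·CDD·AC·AC·BA·CDD·AC·CDD·AC·AC·AD·AC·BA
    A ↦ AC
    B ↦ CDD
    C ↦ AD
    D ↦ BA

A->AC, B->CDD, C->AD, D->BA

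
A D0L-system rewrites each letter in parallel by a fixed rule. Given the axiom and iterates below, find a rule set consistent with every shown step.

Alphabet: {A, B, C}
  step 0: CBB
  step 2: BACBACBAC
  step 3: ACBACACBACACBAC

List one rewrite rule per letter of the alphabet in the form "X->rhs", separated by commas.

A->B, B->AC, C->AC

  step 2 ⇒ step 3: BACBACBAC ⇒ AC·B·AC·AC·B·AC·AC·B·AC
    A ↦ B
    B ↦ AC
    C ↦ AC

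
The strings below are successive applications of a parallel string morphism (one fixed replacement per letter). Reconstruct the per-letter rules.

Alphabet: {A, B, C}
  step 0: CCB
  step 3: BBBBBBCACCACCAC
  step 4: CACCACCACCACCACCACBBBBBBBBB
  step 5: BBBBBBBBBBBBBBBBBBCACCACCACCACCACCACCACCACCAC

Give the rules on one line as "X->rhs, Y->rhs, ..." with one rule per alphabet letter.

A->B, B->CAC, C->B

  step 4 ⇒ step 5: CACCACCACCACCACCACBBBBBBBBB ⇒ B·B·B·B·B·B·B·B·B·B·B·B·B·B·B·B·B·B·CAC·CAC·CAC·CAC·CAC·CAC·CAC·CAC·CAC
    A ↦ B
    B ↦ CAC
    C ↦ B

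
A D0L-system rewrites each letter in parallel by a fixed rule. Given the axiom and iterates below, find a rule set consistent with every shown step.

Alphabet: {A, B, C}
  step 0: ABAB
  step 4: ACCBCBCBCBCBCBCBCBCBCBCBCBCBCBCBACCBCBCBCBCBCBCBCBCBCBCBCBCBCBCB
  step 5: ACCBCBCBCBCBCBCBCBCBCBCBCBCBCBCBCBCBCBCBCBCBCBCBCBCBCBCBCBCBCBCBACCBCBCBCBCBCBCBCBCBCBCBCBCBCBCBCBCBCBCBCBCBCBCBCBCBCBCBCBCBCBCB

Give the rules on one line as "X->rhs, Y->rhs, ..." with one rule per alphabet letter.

  step 4 ⇒ step 5: ACCBCBCBCBCBCBCBCBCBCBCBCBCBCBCBACCBCBCBCBCBCBCBCBCBCBCBCBCBCBCB ⇒ AC·CB·CB·CB·CB·CB·CB·CB·CB·CB·CB·CB·CB·CB·CB·CB·CB·CB·CB·CB·CB·CB·CB·CB·CB·CB·CB·CB·CB·CB·CB·CB·AC·CB·CB·CB·CB·CB·CB·CB·CB·CB·CB·CB·CB·CB·CB·CB·CB·CB·CB·CB·CB·CB·CB·CB·CB·CB·CB·CB·CB·CB·CB·CB
    A ↦ AC
    B ↦ CB
    C ↦ CB

A->AC, B->CB, C->CB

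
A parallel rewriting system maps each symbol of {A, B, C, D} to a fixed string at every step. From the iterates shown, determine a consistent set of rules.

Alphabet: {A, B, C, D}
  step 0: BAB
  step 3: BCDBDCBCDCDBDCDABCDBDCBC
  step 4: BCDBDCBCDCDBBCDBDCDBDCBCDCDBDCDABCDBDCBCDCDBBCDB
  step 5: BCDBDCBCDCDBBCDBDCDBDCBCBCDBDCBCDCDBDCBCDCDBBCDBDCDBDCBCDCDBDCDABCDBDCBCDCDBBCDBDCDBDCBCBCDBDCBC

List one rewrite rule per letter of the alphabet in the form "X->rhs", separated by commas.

  step 4 ⇒ step 5: BCDBDCBCDCDBBCDBDCDBDCBCDCDBDCDABCDBDCBCDCDBBCDB ⇒ BC·DB·DC·BC·DC·DB·BC·DB·DC·DB·DC·BC·BC·DB·DC·BC·DC·DB·DC·BC·DC·DB·BC·DB·DC·DB·DC·BC·DC·DB·DC·DA·BC·DB·DC·BC·DC·DB·BC·DB·DC·DB·DC·BC·BC·DB·DC·BC
    A ↦ DA
    B ↦ BC
    C ↦ DB
    D ↦ DC

A->DA, B->BC, C->DB, D->DC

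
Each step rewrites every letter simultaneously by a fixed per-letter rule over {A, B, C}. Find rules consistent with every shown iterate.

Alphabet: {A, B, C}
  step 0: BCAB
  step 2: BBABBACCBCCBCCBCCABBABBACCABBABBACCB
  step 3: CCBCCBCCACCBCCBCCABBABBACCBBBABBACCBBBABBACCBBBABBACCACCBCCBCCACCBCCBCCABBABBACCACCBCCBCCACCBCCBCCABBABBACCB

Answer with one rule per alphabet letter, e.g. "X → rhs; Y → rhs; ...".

A->CCA, B->CCB, C->BBA

  step 2 ⇒ step 3: BBABBACCBCCBCCBCCABBABBACCABBABBACCB ⇒ CCB·CCB·CCA·CCB·CCB·CCA·BBA·BBA·CCB·BBA·BBA·CCB·BBA·BBA·CCB·BBA·BBA·CCA·CCB·CCB·CCA·CCB·CCB·CCA·BBA·BBA·CCA·CCB·CCB·CCA·CCB·CCB·CCA·BBA·BBA·CCB
    A ↦ CCA
    B ↦ CCB
    C ↦ BBA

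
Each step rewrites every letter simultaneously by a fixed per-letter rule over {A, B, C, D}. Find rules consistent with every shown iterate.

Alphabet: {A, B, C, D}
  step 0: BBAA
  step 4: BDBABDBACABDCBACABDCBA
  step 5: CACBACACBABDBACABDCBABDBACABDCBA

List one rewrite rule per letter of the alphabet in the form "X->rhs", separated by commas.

  step 4 ⇒ step 5: BDBABDBACABDCBACABDCBA ⇒ C·A·C·BA·C·A·C·BA·BD·BA·C·A·BD·C·BA·BD·BA·C·A·BD·C·BA
    A ↦ BA
    B ↦ C
    C ↦ BD
    D ↦ A

A->BA, B->C, C->BD, D->A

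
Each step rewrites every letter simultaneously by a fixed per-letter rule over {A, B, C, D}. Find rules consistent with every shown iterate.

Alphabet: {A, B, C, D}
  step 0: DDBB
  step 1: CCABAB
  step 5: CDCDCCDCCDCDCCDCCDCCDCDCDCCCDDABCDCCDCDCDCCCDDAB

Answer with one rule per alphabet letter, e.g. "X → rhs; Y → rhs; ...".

A->DD, B->AB, C->DC, D->C

  step 0 ⇒ step 1: DDBB ⇒ C·C·AB·AB
    B ↦ AB
    D ↦ C
    A ↦ DD  (constrained at step 1)
    C ↦ DC  (constrained at step 1)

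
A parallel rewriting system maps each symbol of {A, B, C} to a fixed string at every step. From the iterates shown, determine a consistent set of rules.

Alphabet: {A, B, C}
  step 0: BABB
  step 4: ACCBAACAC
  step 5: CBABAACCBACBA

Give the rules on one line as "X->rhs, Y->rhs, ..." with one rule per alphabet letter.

  step 4 ⇒ step 5: ACCBAACAC ⇒ C·BA·BA·A·C·C·BA·C·BA
    A ↦ C
    B ↦ A
    C ↦ BA

A->C, B->A, C->BA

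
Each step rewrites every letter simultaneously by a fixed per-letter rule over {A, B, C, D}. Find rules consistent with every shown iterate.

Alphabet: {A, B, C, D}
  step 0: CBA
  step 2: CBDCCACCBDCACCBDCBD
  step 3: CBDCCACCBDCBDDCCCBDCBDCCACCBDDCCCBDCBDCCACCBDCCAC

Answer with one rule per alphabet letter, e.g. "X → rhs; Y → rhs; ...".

A->DCC, B->C, C->CBD, D->CAC

  step 2 ⇒ step 3: CBDCCACCBDCACCBDCBD ⇒ CBD·C·CAC·CBD·CBD·DCC·CBD·CBD·C·CAC·CBD·DCC·CBD·CBD·C·CAC·CBD·C·CAC
    A ↦ DCC
    B ↦ C
    C ↦ CBD
    D ↦ CAC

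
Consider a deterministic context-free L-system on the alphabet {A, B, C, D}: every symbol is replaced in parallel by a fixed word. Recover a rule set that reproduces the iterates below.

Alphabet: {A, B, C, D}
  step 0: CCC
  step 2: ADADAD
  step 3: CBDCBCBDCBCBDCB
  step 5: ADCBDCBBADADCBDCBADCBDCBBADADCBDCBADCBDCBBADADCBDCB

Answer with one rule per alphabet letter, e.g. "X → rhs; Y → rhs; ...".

A->CBD, B->AD, C->B, D->CB

  step 2 ⇒ step 3: ADADAD ⇒ CBD·CB·CBD·CB·CBD·CB
    A ↦ CBD
    D ↦ CB
    B ↦ AD  (constrained at step 3)
    C ↦ B  (constrained at step 0)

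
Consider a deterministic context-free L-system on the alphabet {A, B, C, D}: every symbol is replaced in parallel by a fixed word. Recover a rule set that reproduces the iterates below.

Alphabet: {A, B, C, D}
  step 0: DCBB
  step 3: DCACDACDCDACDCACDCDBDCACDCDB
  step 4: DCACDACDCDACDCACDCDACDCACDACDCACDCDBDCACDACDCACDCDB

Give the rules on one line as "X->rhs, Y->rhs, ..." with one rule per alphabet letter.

  step 3 ⇒ step 4: DCACDACDCDACDCACDCDBDCACDCDB ⇒ DC·AC·D·AC·DC·D·AC·DC·AC·DC·D·AC·DC·AC·D·AC·DC·AC·DC·DB·DC·AC·D·AC·DC·AC·DC·DB
    A ↦ D
    B ↦ DB
    C ↦ AC
    D ↦ DC

A->D, B->DB, C->AC, D->DC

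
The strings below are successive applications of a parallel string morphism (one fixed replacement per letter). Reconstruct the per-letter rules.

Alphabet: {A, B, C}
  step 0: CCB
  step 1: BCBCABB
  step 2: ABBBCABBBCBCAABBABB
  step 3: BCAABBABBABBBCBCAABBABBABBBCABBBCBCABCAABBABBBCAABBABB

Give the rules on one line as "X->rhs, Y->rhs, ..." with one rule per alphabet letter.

  step 2 ⇒ step 3: ABBBCABBBCBCAABBABB ⇒ BCA·ABB·ABB·ABB·BC·BCA·ABB·ABB·ABB·BC·ABB·BC·BCA·BCA·ABB·ABB·BCA·ABB·ABB
    A ↦ BCA
    B ↦ ABB
    C ↦ BC

A->BCA, B->ABB, C->BC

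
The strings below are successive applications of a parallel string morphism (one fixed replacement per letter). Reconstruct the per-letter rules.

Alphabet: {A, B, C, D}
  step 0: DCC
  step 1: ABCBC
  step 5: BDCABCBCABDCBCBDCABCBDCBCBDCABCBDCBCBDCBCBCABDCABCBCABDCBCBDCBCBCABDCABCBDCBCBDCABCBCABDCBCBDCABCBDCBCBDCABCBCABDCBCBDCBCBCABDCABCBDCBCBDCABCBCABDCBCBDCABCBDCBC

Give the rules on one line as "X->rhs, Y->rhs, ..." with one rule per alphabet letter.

A->BCA, B->BDC, C->BC, D->A

  step 0 ⇒ step 1: DCC ⇒ A·BC·BC
    C ↦ BC
    D ↦ A
    A ↦ BCA  (constrained at step 1)
    B ↦ BDC  (constrained at step 1)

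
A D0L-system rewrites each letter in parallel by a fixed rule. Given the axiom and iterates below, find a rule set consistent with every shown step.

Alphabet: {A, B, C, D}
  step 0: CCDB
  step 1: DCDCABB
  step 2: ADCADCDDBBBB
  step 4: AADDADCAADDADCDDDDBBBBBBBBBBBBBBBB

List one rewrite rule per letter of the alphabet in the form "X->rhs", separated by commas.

A->DD, B->BB, C->DC, D->A

  step 1 ⇒ step 2: DCDCABB ⇒ A·DC·A·DC·DD·BB·BB
    A ↦ DD
    B ↦ BB
    C ↦ DC
    D ↦ A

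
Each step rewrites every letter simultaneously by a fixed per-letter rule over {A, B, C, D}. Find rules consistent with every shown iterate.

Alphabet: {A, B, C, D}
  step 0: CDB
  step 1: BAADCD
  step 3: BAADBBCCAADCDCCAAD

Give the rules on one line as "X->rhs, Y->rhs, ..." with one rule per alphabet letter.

  step 0 ⇒ step 1: CDB ⇒ B·AAD·CD
    B ↦ CD
    C ↦ B
    D ↦ AAD
    A ↦ C  (constrained at step 1)

A->C, B->CD, C->B, D->AAD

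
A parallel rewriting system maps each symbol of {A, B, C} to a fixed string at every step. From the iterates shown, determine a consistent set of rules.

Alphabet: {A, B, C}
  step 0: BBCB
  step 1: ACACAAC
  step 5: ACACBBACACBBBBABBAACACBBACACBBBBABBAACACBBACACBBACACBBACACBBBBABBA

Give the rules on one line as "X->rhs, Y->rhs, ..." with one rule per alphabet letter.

  step 0 ⇒ step 1: BBCB ⇒ AC·AC·A·AC
    B ↦ AC
    C ↦ A
    A ↦ BB  (constrained at step 1)

A->BB, B->AC, C->A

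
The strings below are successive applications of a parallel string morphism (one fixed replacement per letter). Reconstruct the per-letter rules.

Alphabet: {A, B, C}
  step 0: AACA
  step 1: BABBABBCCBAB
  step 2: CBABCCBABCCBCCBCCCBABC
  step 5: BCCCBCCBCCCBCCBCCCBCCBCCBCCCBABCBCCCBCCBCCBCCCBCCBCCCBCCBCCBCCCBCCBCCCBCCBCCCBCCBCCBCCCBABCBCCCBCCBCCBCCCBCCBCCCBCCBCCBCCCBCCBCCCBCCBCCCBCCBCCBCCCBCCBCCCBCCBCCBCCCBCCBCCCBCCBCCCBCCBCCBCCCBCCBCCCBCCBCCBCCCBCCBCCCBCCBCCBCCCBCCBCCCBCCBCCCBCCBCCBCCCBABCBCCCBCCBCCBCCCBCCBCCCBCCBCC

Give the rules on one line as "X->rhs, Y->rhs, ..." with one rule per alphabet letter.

A->BAB, B->C, C->BCC

  step 1 ⇒ step 2: BABBABBCCBAB ⇒ C·BAB·C·C·BAB·C·C·BCC·BCC·C·BAB·C
    A ↦ BAB
    B ↦ C
    C ↦ BCC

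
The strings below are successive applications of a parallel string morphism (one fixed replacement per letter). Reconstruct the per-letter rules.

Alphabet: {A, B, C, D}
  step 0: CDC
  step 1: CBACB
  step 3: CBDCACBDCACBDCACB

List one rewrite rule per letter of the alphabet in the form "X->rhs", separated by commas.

  step 0 ⇒ step 1: CDC ⇒ CB·A·CB
    C ↦ CB
    D ↦ A
    A ↦ BD  (constrained at step 1)
    B ↦ DC  (constrained at step 1)

A->BD, B->DC, C->CB, D->A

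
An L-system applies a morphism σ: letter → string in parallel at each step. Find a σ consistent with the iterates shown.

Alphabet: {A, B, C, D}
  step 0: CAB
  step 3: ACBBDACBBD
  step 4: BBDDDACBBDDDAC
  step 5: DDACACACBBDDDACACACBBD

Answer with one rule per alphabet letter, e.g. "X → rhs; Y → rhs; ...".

A->B, B->D, C->BD, D->AC

  step 4 ⇒ step 5: BBDDDACBBDDDAC ⇒ D·D·AC·AC·AC·B·BD·D·D·AC·AC·AC·B·BD
    A ↦ B
    B ↦ D
    C ↦ BD
    D ↦ AC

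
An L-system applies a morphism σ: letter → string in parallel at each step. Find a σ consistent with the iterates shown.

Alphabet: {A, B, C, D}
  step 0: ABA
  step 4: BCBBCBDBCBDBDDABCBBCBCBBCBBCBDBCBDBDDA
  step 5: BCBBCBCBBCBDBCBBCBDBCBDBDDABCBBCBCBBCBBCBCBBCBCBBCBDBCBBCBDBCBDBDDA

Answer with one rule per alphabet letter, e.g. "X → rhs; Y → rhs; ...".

  step 4 ⇒ step 5: BCBBCBDBCBDBDDABCBBCBCBBCBBCBDBCBDBDDA ⇒ BC·B·BC·BC·B·BC·BD·BC·B·BC·BD·BC·BD·BD·DA·BC·B·BC·BC·B·BC·B·BC·BC·B·BC·BC·B·BC·BD·BC·B·BC·BD·BC·BD·BD·DA
    A ↦ DA
    B ↦ BC
    C ↦ B
    D ↦ BD

A->DA, B->BC, C->B, D->BD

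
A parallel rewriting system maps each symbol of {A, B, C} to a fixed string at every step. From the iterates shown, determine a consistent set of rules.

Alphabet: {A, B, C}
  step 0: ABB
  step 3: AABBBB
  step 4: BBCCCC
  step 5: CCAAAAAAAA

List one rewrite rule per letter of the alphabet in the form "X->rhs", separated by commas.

A->B, B->C, C->AA

  step 4 ⇒ step 5: BBCCCC ⇒ C·C·AA·AA·AA·AA
    B ↦ C
    C ↦ AA
  step 3 ⇒ step 4: AABBBB ⇒ B·B·C·C·C·C
    A ↦ B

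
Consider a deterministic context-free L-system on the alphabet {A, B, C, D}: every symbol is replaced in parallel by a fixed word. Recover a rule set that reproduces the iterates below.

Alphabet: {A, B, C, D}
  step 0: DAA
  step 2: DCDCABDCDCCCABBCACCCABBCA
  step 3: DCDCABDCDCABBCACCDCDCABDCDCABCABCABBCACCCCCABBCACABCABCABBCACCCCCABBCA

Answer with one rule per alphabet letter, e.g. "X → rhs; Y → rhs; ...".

  step 2 ⇒ step 3: DCDCABDCDCCCABBCACCCABBCA ⇒ DCD·CAB·DCD·CAB·BCA·CC·DCD·CAB·DCD·CAB·CAB·CAB·BCA·CC·CC·CAB·BCA·CAB·CAB·CAB·BCA·CC·CC·CAB·BCA
    A ↦ BCA
    B ↦ CC
    C ↦ CAB
    D ↦ DCD

A->BCA, B->CC, C->CAB, D->DCD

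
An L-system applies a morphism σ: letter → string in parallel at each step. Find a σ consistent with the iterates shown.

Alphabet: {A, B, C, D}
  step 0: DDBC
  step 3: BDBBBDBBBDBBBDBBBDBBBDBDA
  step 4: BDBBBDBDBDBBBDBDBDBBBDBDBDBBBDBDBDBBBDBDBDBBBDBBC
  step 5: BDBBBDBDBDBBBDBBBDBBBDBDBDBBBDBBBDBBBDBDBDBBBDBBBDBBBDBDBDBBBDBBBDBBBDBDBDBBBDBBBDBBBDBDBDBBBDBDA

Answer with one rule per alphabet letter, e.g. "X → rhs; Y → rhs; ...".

  step 4 ⇒ step 5: BDBBBDBDBDBBBDBDBDBBBDBDBDBBBDBDBDBBBDBDBDBBBDBBC ⇒ BD·BB·BD·BD·BD·BB·BD·BB·BD·BB·BD·BD·BD·BB·BD·BB·BD·BB·BD·BD·BD·BB·BD·BB·BD·BB·BD·BD·BD·BB·BD·BB·BD·BB·BD·BD·BD·BB·BD·BB·BD·BB·BD·BD·BD·BB·BD·BD·A
    B ↦ BD
    C ↦ A
    D ↦ BB
  step 3 ⇒ step 4: BDBBBDBBBDBBBDBBBDBBBDBDA ⇒ BD·BB·BD·BD·BD·BB·BD·BD·BD·BB·BD·BD·BD·BB·BD·BD·BD·BB·BD·BD·BD·BB·BD·BB·C
    A ↦ C

A->C, B->BD, C->A, D->BB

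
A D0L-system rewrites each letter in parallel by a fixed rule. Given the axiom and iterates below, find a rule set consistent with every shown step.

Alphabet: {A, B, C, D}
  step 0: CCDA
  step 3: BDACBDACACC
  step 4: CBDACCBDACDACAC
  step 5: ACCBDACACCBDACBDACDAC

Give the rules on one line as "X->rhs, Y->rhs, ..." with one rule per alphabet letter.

  step 4 ⇒ step 5: CBDACCBDACDACAC ⇒ AC·C·B·D·AC·AC·C·B·D·AC·B·D·AC·D·AC
    A ↦ D
    B ↦ C
    C ↦ AC
    D ↦ B

A->D, B->C, C->AC, D->B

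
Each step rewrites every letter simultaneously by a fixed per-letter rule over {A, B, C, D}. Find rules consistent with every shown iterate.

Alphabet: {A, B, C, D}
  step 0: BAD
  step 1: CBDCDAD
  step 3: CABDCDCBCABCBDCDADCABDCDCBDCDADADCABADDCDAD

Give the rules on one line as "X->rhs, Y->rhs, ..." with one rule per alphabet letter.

A->DCD, B->CB, C->CAB, D->AD

  step 0 ⇒ step 1: BAD ⇒ CB·DCD·AD
    A ↦ DCD
    B ↦ CB
    D ↦ AD
    C ↦ CAB  (constrained at step 1)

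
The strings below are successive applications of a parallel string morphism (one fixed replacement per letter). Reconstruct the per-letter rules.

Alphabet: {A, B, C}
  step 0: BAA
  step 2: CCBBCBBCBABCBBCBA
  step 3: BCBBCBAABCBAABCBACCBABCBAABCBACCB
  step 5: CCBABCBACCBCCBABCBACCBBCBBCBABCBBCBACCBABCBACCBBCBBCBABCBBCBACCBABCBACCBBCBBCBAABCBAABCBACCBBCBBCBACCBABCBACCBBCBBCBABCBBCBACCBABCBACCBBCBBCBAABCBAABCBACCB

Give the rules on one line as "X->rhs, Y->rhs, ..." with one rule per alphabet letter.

  step 2 ⇒ step 3: CCBBCBBCBABCBBCBA ⇒ BCB·BCB·A·A·BCB·A·A·BCB·A·CCB·A·BCB·A·A·BCB·A·CCB
    A ↦ CCB
    B ↦ A
    C ↦ BCB

A->CCB, B->A, C->BCB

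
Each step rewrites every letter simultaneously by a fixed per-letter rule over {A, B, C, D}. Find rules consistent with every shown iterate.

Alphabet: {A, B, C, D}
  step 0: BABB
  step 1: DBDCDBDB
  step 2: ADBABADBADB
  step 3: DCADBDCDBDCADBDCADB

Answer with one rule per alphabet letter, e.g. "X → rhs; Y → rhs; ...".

  step 2 ⇒ step 3: ADBABADBADB ⇒ DC·A·DB·DC·DB·DC·A·DB·DC·A·DB
    A ↦ DC
    B ↦ DB
    D ↦ A
  step 1 ⇒ step 2: DBDCDBDB ⇒ A·DB·A·B·A·DB·A·DB
    C ↦ B

A->DC, B->DB, C->B, D->A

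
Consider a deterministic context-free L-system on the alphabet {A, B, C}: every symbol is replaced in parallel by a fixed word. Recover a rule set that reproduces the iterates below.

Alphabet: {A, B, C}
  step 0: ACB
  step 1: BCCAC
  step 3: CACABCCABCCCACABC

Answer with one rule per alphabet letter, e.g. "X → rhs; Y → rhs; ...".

  step 0 ⇒ step 1: ACB ⇒ BC·CA·C
    A ↦ BC
    B ↦ C
    C ↦ CA

A->BC, B->C, C->CA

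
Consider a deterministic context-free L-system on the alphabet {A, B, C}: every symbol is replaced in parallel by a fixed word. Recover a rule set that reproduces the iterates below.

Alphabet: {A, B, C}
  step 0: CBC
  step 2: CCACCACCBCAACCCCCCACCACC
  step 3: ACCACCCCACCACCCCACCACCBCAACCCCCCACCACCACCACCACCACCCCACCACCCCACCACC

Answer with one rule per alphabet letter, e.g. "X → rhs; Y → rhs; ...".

A->CC, B->BCA, C->ACC

  step 2 ⇒ step 3: CCACCACCBCAACCCCCCACCACC ⇒ ACC·ACC·CC·ACC·ACC·CC·ACC·ACC·BCA·ACC·CC·CC·ACC·ACC·ACC·ACC·ACC·ACC·CC·ACC·ACC·CC·ACC·ACC
    A ↦ CC
    B ↦ BCA
    C ↦ ACC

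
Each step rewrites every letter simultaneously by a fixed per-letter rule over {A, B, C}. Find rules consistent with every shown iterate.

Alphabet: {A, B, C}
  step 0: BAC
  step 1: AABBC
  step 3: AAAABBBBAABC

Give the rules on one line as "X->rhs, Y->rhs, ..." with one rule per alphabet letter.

  step 0 ⇒ step 1: BAC ⇒ AA·B·BC
    A ↦ B
    B ↦ AA
    C ↦ BC

A->B, B->AA, C->BC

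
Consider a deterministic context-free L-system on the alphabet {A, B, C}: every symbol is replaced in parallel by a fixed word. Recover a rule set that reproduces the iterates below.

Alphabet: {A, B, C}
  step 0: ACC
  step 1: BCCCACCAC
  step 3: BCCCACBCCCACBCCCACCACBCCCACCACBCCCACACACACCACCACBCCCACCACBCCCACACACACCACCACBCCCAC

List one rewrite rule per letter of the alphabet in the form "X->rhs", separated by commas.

  step 0 ⇒ step 1: ACC ⇒ BCC·CAC·CAC
    A ↦ BCC
    C ↦ CAC
    B ↦ ACA  (constrained at step 1)

A->BCC, B->ACA, C->CAC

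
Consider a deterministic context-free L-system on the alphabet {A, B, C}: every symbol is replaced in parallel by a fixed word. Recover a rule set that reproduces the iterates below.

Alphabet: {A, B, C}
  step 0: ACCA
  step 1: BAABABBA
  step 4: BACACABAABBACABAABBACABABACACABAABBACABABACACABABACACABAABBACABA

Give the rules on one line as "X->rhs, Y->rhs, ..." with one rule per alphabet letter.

  step 0 ⇒ step 1: ACCA ⇒ BA·AB·AB·BA
    A ↦ BA
    C ↦ AB
    B ↦ CA  (constrained at step 1)

A->BA, B->CA, C->AB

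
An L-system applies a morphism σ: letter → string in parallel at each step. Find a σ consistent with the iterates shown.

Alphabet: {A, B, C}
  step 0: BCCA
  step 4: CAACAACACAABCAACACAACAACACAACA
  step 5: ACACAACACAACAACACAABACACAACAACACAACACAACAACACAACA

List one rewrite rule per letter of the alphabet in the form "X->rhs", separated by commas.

A->CA, B->AB, C->A

  step 4 ⇒ step 5: CAACAACACAABCAACACAACAACACAACA ⇒ A·CA·CA·A·CA·CA·A·CA·A·CA·CA·AB·A·CA·CA·A·CA·A·CA·CA·A·CA·CA·A·CA·A·CA·CA·A·CA
    A ↦ CA
    B ↦ AB
    C ↦ A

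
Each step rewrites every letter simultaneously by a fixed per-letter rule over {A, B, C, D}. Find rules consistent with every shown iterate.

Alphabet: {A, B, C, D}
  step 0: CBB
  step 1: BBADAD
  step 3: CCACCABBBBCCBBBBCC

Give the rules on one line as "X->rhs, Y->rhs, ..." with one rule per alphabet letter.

  step 0 ⇒ step 1: CBB ⇒ BB·AD·AD
    B ↦ AD
    C ↦ BB
    A ↦ CC  (constrained at step 1)
    D ↦ A  (constrained at step 1)

A->CC, B->AD, C->BB, D->A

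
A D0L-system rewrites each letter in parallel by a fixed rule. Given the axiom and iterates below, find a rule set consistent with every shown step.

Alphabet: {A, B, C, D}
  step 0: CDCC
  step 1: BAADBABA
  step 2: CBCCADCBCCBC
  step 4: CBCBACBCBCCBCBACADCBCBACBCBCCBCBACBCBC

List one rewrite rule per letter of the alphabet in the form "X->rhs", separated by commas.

A->C, B->CB, C->BA, D->AD

  step 1 ⇒ step 2: BAADBABA ⇒ CB·C·C·AD·CB·C·CB·C
    A ↦ C
    B ↦ CB
    D ↦ AD
  step 0 ⇒ step 1: CDCC ⇒ BA·AD·BA·BA
    C ↦ BA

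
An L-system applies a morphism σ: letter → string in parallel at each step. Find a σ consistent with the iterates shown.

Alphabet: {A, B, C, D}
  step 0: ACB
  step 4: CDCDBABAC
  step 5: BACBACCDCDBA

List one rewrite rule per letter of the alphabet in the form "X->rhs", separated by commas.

  step 4 ⇒ step 5: CDCDBABAC ⇒ BA·C·BA·C·C·D·C·D·BA
    A ↦ D
    B ↦ C
    C ↦ BA
    D ↦ C

A->D, B->C, C->BA, D->C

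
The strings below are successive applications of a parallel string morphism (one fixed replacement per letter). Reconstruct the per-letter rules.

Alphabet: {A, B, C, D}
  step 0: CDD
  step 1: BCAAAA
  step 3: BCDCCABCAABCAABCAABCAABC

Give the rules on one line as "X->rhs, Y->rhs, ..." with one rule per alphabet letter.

A->DC, B->CA, C->BC, D->AA

  step 0 ⇒ step 1: CDD ⇒ BC·AA·AA
    C ↦ BC
    D ↦ AA
    A ↦ DC  (constrained at step 1)
    B ↦ CA  (constrained at step 1)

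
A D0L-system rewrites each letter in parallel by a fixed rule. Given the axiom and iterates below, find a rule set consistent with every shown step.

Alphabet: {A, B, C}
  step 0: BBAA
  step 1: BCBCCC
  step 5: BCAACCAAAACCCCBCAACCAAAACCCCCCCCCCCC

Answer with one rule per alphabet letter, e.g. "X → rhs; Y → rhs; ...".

A->C, B->BC, C->AA

  step 0 ⇒ step 1: BBAA ⇒ BC·BC·C·C
    A ↦ C
    B ↦ BC
    C ↦ AA  (constrained at step 1)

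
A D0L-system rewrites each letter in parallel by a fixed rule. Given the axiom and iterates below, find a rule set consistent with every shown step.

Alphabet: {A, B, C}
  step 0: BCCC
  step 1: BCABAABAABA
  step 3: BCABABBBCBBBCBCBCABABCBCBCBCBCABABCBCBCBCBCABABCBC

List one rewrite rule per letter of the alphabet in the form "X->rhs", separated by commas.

A->BB, B->BC, C->ABA

  step 0 ⇒ step 1: BCCC ⇒ BC·ABA·ABA·ABA
    B ↦ BC
    C ↦ ABA
    A ↦ BB  (constrained at step 1)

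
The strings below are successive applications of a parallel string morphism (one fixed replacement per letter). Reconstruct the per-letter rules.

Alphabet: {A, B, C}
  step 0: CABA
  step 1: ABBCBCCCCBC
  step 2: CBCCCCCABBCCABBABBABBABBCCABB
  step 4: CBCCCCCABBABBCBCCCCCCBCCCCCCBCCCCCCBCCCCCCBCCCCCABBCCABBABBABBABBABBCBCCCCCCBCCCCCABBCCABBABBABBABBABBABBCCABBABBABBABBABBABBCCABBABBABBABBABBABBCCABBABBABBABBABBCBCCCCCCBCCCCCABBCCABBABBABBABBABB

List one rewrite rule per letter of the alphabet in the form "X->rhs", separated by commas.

  step 1 ⇒ step 2: ABBCBCCCCBC ⇒ CBC·CC·CC·ABB·CC·ABB·ABB·ABB·ABB·CC·ABB
    A ↦ CBC
    B ↦ CC
    C ↦ ABB

A->CBC, B->CC, C->ABB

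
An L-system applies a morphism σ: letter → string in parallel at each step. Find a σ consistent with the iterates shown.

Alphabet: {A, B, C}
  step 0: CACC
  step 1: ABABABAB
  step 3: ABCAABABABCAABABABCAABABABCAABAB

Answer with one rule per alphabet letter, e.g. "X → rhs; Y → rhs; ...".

  step 0 ⇒ step 1: CACC ⇒ AB·AB·AB·AB
    A ↦ AB
    C ↦ AB
    B ↦ CA  (constrained at step 1)

A->AB, B->CA, C->AB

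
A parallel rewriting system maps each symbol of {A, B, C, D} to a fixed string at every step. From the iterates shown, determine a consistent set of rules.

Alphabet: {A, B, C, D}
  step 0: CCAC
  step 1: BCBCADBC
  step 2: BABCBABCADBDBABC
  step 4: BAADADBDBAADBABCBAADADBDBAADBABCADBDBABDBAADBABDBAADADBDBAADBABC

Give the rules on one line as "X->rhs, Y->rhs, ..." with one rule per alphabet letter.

A->AD, B->BA, C->BC, D->BD

  step 1 ⇒ step 2: BCBCADBC ⇒ BA·BC·BA·BC·AD·BD·BA·BC
    A ↦ AD
    B ↦ BA
    C ↦ BC
    D ↦ BD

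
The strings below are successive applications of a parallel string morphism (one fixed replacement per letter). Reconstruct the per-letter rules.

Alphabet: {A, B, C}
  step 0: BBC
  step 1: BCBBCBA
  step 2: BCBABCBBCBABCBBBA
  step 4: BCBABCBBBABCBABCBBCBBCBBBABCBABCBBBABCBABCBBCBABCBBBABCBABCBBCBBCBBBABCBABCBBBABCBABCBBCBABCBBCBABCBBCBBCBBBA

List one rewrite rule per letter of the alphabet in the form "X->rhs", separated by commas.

A->BBA, B->BCB, C->A

  step 1 ⇒ step 2: BCBBCBA ⇒ BCB·A·BCB·BCB·A·BCB·BBA
    A ↦ BBA
    B ↦ BCB
    C ↦ A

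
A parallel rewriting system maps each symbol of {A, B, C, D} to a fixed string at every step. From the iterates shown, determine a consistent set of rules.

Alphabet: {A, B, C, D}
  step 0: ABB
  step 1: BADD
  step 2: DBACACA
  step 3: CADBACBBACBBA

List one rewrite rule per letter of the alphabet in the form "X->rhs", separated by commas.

  step 2 ⇒ step 3: DBACACA ⇒ CA·D·BA·CB·BA·CB·BA
    A ↦ BA
    B ↦ D
    C ↦ CB
    D ↦ CA

A->BA, B->D, C->CB, D->CA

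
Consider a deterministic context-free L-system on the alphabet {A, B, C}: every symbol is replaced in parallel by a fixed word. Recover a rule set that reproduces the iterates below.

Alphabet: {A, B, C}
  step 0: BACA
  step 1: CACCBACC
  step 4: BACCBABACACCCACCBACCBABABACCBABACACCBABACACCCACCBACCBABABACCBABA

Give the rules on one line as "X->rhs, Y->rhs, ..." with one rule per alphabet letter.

  step 0 ⇒ step 1: BACA ⇒ CA·CC·BA·CC
    A ↦ CC
    B ↦ CA
    C ↦ BA

A->CC, B->CA, C->BA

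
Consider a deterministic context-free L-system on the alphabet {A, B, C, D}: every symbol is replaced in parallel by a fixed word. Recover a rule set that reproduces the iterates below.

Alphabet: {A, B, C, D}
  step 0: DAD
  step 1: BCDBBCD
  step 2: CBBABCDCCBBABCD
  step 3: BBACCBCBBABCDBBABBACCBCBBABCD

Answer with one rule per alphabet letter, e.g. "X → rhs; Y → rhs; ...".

A->B, B->C, C->BBA, D->BCD

  step 2 ⇒ step 3: CBBABCDCCBBABCD ⇒ BBA·C·C·B·C·BBA·BCD·BBA·BBA·C·C·B·C·BBA·BCD
    A ↦ B
    B ↦ C
    C ↦ BBA
    D ↦ BCD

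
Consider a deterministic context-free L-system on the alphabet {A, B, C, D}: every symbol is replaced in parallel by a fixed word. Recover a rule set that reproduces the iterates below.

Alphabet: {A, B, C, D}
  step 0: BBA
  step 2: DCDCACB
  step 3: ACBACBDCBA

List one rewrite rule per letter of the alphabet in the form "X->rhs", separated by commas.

  step 2 ⇒ step 3: DCDCACB ⇒ AC·B·AC·B·DC·B·A
    A ↦ DC
    B ↦ A
    C ↦ B
    D ↦ AC

A->DC, B->A, C->B, D->AC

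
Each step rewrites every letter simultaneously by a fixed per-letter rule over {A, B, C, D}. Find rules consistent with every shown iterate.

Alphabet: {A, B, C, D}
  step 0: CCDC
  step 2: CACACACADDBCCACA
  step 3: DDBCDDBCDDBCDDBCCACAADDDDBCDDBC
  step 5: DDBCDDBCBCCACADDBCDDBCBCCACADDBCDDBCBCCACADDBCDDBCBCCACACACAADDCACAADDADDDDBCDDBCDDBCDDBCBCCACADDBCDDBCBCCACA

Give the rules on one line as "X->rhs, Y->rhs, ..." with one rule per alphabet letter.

  step 2 ⇒ step 3: CACACACADDBCCACA ⇒ DD·BC·DD·BC·DD·BC·DD·BC·CA·CA·A·DD·DD·BC·DD·BC
    A ↦ BC
    B ↦ A
    C ↦ DD
    D ↦ CA

A->BC, B->A, C->DD, D->CA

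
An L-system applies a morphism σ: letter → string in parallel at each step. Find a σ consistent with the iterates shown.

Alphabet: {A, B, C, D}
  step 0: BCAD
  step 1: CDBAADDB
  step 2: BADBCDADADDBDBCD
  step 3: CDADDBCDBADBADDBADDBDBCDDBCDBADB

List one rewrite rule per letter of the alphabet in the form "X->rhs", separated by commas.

A->AD, B->CD, C->BA, D->DB

  step 2 ⇒ step 3: BADBCDADADDBDBCD ⇒ CD·AD·DB·CD·BA·DB·AD·DB·AD·DB·DB·CD·DB·CD·BA·DB
    A ↦ AD
    B ↦ CD
    C ↦ BA
    D ↦ DB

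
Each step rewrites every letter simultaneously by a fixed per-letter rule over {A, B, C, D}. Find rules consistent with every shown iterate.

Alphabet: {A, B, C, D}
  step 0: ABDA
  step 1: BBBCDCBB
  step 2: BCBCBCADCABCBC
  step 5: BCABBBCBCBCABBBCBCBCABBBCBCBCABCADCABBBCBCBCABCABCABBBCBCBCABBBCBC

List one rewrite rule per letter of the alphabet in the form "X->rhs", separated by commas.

A->BB, B->BC, C->A, D->DC

  step 1 ⇒ step 2: BBBCDCBB ⇒ BC·BC·BC·A·DC·A·BC·BC
    B ↦ BC
    C ↦ A
    D ↦ DC
  step 0 ⇒ step 1: ABDA ⇒ BB·BC·DC·BB
    A ↦ BB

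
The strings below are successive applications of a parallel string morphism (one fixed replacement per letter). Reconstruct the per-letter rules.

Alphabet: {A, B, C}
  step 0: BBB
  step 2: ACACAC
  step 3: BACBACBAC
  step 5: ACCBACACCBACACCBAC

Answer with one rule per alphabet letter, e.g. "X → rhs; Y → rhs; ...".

  step 2 ⇒ step 3: ACACAC ⇒ B·AC·B·AC·B·AC
    A ↦ B
    C ↦ AC
    B ↦ C  (constrained at step 0)

A->B, B->C, C->AC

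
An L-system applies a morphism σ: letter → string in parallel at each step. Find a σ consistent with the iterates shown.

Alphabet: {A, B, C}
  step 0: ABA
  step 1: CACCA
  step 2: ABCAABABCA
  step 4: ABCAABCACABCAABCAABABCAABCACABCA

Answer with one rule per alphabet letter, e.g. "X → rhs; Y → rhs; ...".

A->CA, B->C, C->AB

  step 1 ⇒ step 2: CACCA ⇒ AB·CA·AB·AB·CA
    A ↦ CA
    C ↦ AB
  step 0 ⇒ step 1: ABA ⇒ CA·C·CA
    B ↦ C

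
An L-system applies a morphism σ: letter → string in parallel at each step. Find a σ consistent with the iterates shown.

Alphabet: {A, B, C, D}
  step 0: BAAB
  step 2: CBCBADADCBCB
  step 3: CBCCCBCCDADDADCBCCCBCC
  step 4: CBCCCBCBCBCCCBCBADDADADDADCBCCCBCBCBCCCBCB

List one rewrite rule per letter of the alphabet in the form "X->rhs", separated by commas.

  step 3 ⇒ step 4: CBCCCBCCDADDADCBCCCBCC ⇒ CB·CC·CB·CB·CB·CC·CB·CB·AD·D·AD·AD·D·AD·CB·CC·CB·CB·CB·CC·CB·CB
    A ↦ D
    B ↦ CC
    C ↦ CB
    D ↦ AD

A->D, B->CC, C->CB, D->AD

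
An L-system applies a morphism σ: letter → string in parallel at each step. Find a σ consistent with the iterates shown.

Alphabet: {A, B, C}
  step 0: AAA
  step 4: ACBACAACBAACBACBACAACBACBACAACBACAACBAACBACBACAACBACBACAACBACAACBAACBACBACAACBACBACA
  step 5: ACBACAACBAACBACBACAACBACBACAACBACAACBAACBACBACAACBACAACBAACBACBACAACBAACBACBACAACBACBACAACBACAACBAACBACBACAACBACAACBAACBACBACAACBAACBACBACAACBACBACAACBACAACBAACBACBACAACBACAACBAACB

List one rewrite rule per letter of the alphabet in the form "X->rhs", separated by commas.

A->ACB, B->CA, C->A

  step 4 ⇒ step 5: ACBACAACBAACBACBACAACBACBACAACBACAACBAACBACBACAACBACBACAACBACAACBAACBACBACAACBACBACA ⇒ ACB·A·CA·ACB·A·ACB·ACB·A·CA·ACB·ACB·A·CA·ACB·A·CA·ACB·A·ACB·ACB·A·CA·ACB·A·CA·ACB·A·ACB·ACB·A·CA·ACB·A·ACB·ACB·A·CA·ACB·ACB·A·CA·ACB·A·CA·ACB·A·ACB·ACB·A·CA·ACB·A·CA·ACB·A·ACB·ACB·A·CA·ACB·A·ACB·ACB·A·CA·ACB·ACB·A·CA·ACB·A·CA·ACB·A·ACB·ACB·A·CA·ACB·A·CA·ACB·A·ACB
    A ↦ ACB
    B ↦ CA
    C ↦ A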